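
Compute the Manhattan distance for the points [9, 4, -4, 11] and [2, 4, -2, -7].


d = sum of absolute differences: |9-2|=7 + |4-4|=0 + |-4--2|=2 + |11--7|=18 = 27.

27


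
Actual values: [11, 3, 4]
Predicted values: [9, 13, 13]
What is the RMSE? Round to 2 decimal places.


MSE = 61.6667. RMSE = sqrt(61.6667) = 7.85.

7.85


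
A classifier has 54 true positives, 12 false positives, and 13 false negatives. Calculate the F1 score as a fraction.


Precision = 54/66 = 9/11. Recall = 54/67 = 54/67. F1 = 2*P*R/(P+R) = 108/133.

108/133


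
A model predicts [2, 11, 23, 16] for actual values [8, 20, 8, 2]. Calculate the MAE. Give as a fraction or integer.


MAE = (1/4) * (|8-2|=6 + |20-11|=9 + |8-23|=15 + |2-16|=14). Sum = 44. MAE = 11.

11


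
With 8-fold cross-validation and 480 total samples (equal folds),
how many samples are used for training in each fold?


Each validation fold has 480/8 = 60 samples. Training set = 480 - 60 = 420.

420


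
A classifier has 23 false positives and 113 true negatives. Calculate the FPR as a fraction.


FPR = FP / (FP + TN) = 23 / 136 = 23/136.

23/136


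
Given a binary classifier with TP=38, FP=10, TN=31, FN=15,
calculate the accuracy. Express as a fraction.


Accuracy = (TP + TN) / (TP + TN + FP + FN) = (38 + 31) / 94 = 69/94.

69/94


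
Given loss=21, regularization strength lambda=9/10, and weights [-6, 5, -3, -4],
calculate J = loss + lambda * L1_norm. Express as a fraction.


L1 norm = sum(|w|) = 18. J = 21 + 9/10 * 18 = 186/5.

186/5


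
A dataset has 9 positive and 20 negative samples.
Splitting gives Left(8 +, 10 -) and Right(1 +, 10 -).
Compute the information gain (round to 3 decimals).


H(parent) = 0.8936. H(left) = 0.9911, H(right) = 0.4395. Weighted = (18/29)*0.9911 + (11/29)*0.4395 = 0.7819. IG = 0.8936 - 0.7819 = 0.1117, which rounds to 0.112.

0.112


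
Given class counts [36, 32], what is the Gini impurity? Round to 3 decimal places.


Total = 68. Proportions: 36/68, 32/68. sum(p_i^2) = 0.5017. Gini = 1 - 0.5017 = 0.4983, which rounds to 0.498.

0.498


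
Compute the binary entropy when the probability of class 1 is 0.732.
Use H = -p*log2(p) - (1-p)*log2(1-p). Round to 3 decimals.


H = -0.732*log2(0.732) - 0.268*log2(0.268) = 0.839.

0.839


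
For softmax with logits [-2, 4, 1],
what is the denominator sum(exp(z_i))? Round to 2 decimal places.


Denom = e^-2=0.1353 + e^4=54.5982 + e^1=2.7183. Sum = 57.4518, which rounds to 57.45.

57.45


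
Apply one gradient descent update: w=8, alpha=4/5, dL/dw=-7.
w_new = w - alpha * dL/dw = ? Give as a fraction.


w_new = 8 - 4/5 * -7 = 8 - -28/5 = 68/5.

68/5


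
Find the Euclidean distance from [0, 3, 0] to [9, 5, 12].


d = sqrt(sum of squared differences). (0-9)^2=81, (3-5)^2=4, (0-12)^2=144. Sum = 229.

sqrt(229)


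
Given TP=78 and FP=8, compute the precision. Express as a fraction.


Precision = TP / (TP + FP) = 78 / 86 = 39/43.

39/43


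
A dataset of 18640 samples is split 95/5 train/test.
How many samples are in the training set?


Test set = 18640 * 5% = 932. Training set = 18640 - 932 = 17708.

17708


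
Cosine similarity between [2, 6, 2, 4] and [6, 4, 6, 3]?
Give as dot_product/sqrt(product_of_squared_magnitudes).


dot = 60. |a|^2 = 60, |b|^2 = 97. cos = 60/sqrt(5820).

60/sqrt(5820)


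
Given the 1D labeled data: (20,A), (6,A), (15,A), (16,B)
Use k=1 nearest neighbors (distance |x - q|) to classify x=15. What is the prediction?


Distances: |20-15|=5, |6-15|=9, |15-15|=0, |16-15|=1. 1 nearest: (15,A). Counts: {'A': 1}. Majority class: A.

A


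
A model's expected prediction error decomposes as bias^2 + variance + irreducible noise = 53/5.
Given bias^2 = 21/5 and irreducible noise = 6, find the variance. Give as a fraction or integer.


Total error = bias^2 + variance + irreducible noise. So variance = 53/5 - 21/5 - 6 = 2/5.

2/5


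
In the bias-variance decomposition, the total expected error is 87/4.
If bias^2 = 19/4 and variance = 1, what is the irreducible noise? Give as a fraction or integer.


Total error = bias^2 + variance + irreducible noise. So irreducible noise = 87/4 - 19/4 - 1 = 16.

16


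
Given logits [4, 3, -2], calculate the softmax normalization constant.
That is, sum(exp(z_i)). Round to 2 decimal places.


Denom = e^4=54.5982 + e^3=20.0855 + e^-2=0.1353. Sum = 74.8190, which rounds to 74.82.

74.82


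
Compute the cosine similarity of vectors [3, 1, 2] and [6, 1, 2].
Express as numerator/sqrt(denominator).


dot = 23. |a|^2 = 14, |b|^2 = 41. cos = 23/sqrt(574).

23/sqrt(574)


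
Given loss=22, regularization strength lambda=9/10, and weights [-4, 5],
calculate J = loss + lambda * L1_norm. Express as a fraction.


L1 norm = sum(|w|) = 9. J = 22 + 9/10 * 9 = 301/10.

301/10


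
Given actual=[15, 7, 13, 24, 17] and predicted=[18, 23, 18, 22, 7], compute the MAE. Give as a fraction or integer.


MAE = (1/5) * (|15-18|=3 + |7-23|=16 + |13-18|=5 + |24-22|=2 + |17-7|=10). Sum = 36. MAE = 36/5.

36/5


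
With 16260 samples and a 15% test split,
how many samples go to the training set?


Test set = 16260 * 15% = 2439. Training set = 16260 - 2439 = 13821.

13821


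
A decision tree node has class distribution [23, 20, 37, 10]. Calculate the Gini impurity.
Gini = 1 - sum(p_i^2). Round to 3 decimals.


Total = 90. Proportions: 23/90, 20/90, 37/90, 10/90. sum(p_i^2) = 0.2960. Gini = 1 - 0.2960 = 0.7040, which rounds to 0.704.

0.704


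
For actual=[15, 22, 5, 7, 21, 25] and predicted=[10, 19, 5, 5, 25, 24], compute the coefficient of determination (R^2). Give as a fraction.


Mean(y) = 95/6. SS_res = 55. SS_tot = 2069/6. R^2 = 1 - 55/(2069/6) = 1739/2069.

1739/2069


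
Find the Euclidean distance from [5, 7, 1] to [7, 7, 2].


d = sqrt(sum of squared differences). (5-7)^2=4, (7-7)^2=0, (1-2)^2=1. Sum = 5.

sqrt(5)


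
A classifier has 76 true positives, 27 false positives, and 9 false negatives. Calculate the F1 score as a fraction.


Precision = 76/103 = 76/103. Recall = 76/85 = 76/85. F1 = 2*P*R/(P+R) = 38/47.

38/47


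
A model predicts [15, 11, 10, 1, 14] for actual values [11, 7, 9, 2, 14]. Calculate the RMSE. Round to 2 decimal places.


MSE = 6.8000. RMSE = sqrt(6.8000) = 2.61.

2.61


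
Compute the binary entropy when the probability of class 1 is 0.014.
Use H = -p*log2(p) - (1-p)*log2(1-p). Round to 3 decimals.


H = -0.014*log2(0.014) - 0.986*log2(0.986) = 0.106.

0.106


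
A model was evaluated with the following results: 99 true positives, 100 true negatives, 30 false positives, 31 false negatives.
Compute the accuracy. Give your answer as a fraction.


Accuracy = (TP + TN) / (TP + TN + FP + FN) = (99 + 100) / 260 = 199/260.

199/260


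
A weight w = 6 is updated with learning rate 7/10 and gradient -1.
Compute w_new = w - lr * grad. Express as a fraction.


w_new = 6 - 7/10 * -1 = 6 - -7/10 = 67/10.

67/10


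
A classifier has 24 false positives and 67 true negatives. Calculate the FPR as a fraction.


FPR = FP / (FP + TN) = 24 / 91 = 24/91.

24/91


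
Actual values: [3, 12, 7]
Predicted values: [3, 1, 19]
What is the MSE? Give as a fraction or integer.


MSE = (1/3) * ((3-3)^2=0 + (12-1)^2=121 + (7-19)^2=144). Sum = 265. MSE = 265/3.

265/3


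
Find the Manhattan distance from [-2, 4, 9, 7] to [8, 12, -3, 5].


d = sum of absolute differences: |-2-8|=10 + |4-12|=8 + |9--3|=12 + |7-5|=2 = 32.

32


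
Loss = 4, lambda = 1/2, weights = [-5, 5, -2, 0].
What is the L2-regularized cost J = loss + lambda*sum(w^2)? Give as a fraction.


L2 sq norm = sum(w^2) = 54. J = 4 + 1/2 * 54 = 31.

31


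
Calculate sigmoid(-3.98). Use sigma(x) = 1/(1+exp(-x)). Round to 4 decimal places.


sigma(-3.98) = 1/(1+e^(3.98)) = 1/(1+53.517034) = 1/54.517034 = 0.0183.

0.0183


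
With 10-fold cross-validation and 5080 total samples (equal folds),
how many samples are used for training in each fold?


Each validation fold has 5080/10 = 508 samples. Training set = 5080 - 508 = 4572.

4572


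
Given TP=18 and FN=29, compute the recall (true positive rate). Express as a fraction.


Recall = TP / (TP + FN) = 18 / 47 = 18/47.

18/47


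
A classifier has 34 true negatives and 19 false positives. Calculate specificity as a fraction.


Specificity = TN / (TN + FP) = 34 / 53 = 34/53.

34/53


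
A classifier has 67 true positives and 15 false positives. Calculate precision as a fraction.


Precision = TP / (TP + FP) = 67 / 82 = 67/82.

67/82


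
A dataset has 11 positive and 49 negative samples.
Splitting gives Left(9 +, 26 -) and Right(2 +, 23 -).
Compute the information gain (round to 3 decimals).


H(parent) = 0.6873. H(left) = 0.8224, H(right) = 0.4022. Weighted = (35/60)*0.8224 + (25/60)*0.4022 = 0.6473. IG = 0.6873 - 0.6473 = 0.0400, which rounds to 0.040.

0.040


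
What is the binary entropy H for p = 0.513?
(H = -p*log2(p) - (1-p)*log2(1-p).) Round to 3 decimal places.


H = -0.513*log2(0.513) - 0.487*log2(0.487) = 1.000.

1.000


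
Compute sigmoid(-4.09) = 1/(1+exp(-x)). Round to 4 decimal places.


sigma(-4.09) = 1/(1+e^(4.09)) = 1/(1+59.739892) = 1/60.739892 = 0.0165.

0.0165


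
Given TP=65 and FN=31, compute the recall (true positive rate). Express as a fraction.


Recall = TP / (TP + FN) = 65 / 96 = 65/96.

65/96


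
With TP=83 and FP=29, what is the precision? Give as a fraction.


Precision = TP / (TP + FP) = 83 / 112 = 83/112.

83/112


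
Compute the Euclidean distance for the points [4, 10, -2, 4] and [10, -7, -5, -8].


d = sqrt(sum of squared differences). (4-10)^2=36, (10--7)^2=289, (-2--5)^2=9, (4--8)^2=144. Sum = 478.

sqrt(478)


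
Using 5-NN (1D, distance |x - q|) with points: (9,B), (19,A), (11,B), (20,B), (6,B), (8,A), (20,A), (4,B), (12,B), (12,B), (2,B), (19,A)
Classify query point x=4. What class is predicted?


Distances: |9-4|=5, |19-4|=15, |11-4|=7, |20-4|=16, |6-4|=2, |8-4|=4, |20-4|=16, |4-4|=0, |12-4|=8, |12-4|=8, |2-4|=2, |19-4|=15. 5 nearest: (4,B), (6,B), (2,B), (8,A), (9,B). Counts: {'B': 4, 'A': 1}. Majority class: B.

B


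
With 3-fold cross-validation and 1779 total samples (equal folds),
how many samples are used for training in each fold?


Each validation fold has 1779/3 = 593 samples. Training set = 1779 - 593 = 1186.

1186


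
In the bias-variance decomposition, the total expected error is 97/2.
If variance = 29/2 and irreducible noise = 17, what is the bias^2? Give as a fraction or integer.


Total error = bias^2 + variance + irreducible noise. So bias^2 = 97/2 - 29/2 - 17 = 17.

17


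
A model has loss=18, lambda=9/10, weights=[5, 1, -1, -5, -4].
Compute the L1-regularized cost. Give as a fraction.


L1 norm = sum(|w|) = 16. J = 18 + 9/10 * 16 = 162/5.

162/5


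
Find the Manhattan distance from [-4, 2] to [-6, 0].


d = sum of absolute differences: |-4--6|=2 + |2-0|=2 = 4.

4


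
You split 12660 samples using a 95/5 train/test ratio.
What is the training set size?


Test set = 12660 * 5% = 633. Training set = 12660 - 633 = 12027.

12027


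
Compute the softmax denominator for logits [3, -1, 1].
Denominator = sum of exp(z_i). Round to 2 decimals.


Denom = e^3=20.0855 + e^-1=0.3679 + e^1=2.7183. Sum = 23.1717, which rounds to 23.17.

23.17


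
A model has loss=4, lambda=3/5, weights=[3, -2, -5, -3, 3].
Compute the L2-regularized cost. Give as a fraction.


L2 sq norm = sum(w^2) = 56. J = 4 + 3/5 * 56 = 188/5.

188/5


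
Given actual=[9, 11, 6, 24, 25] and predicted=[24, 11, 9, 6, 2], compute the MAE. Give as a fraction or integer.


MAE = (1/5) * (|9-24|=15 + |11-11|=0 + |6-9|=3 + |24-6|=18 + |25-2|=23). Sum = 59. MAE = 59/5.

59/5


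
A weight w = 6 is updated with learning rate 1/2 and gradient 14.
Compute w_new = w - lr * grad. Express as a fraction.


w_new = 6 - 1/2 * 14 = 6 - 7 = -1.

-1


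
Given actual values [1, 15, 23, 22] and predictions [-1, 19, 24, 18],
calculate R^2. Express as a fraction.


Mean(y) = 61/4. SS_res = 37. SS_tot = 1235/4. R^2 = 1 - 37/(1235/4) = 1087/1235.

1087/1235


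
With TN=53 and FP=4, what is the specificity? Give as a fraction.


Specificity = TN / (TN + FP) = 53 / 57 = 53/57.

53/57


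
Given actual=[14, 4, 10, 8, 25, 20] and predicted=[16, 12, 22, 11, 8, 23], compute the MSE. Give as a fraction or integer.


MSE = (1/6) * ((14-16)^2=4 + (4-12)^2=64 + (10-22)^2=144 + (8-11)^2=9 + (25-8)^2=289 + (20-23)^2=9). Sum = 519. MSE = 173/2.

173/2


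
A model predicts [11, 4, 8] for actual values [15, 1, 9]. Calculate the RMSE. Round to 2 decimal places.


MSE = 8.6667. RMSE = sqrt(8.6667) = 2.94.

2.94


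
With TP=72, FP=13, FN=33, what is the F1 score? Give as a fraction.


Precision = 72/85 = 72/85. Recall = 72/105 = 24/35. F1 = 2*P*R/(P+R) = 72/95.

72/95


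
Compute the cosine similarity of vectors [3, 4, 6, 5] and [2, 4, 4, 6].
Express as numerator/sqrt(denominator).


dot = 76. |a|^2 = 86, |b|^2 = 72. cos = 76/sqrt(6192).

76/sqrt(6192)


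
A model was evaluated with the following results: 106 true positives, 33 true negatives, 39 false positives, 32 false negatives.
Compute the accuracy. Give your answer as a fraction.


Accuracy = (TP + TN) / (TP + TN + FP + FN) = (106 + 33) / 210 = 139/210.

139/210


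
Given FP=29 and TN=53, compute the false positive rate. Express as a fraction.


FPR = FP / (FP + TN) = 29 / 82 = 29/82.

29/82


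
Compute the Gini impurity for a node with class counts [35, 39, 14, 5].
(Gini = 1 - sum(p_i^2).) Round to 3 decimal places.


Total = 93. Proportions: 35/93, 39/93, 14/93, 5/93. sum(p_i^2) = 0.3430. Gini = 1 - 0.3430 = 0.6570, which rounds to 0.657.

0.657


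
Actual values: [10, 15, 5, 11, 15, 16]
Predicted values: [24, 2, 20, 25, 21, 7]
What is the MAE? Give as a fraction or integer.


MAE = (1/6) * (|10-24|=14 + |15-2|=13 + |5-20|=15 + |11-25|=14 + |15-21|=6 + |16-7|=9). Sum = 71. MAE = 71/6.

71/6


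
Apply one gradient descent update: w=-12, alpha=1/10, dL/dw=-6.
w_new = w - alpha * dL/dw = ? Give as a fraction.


w_new = -12 - 1/10 * -6 = -12 - -3/5 = -57/5.

-57/5


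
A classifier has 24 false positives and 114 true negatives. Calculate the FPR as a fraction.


FPR = FP / (FP + TN) = 24 / 138 = 4/23.

4/23


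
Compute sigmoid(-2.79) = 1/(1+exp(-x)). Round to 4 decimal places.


sigma(-2.79) = 1/(1+e^(2.79)) = 1/(1+16.281020) = 1/17.281020 = 0.0579.

0.0579


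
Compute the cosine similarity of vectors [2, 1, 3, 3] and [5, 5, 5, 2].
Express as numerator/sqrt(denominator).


dot = 36. |a|^2 = 23, |b|^2 = 79. cos = 36/sqrt(1817).

36/sqrt(1817)


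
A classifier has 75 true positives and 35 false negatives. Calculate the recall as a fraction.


Recall = TP / (TP + FN) = 75 / 110 = 15/22.

15/22


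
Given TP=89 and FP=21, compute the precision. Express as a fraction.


Precision = TP / (TP + FP) = 89 / 110 = 89/110.

89/110


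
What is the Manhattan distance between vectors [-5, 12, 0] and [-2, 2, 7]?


d = sum of absolute differences: |-5--2|=3 + |12-2|=10 + |0-7|=7 = 20.

20


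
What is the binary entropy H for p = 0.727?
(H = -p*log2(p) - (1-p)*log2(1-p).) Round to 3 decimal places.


H = -0.727*log2(0.727) - 0.273*log2(0.273) = 0.846.

0.846


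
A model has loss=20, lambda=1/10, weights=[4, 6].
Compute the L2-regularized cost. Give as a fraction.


L2 sq norm = sum(w^2) = 52. J = 20 + 1/10 * 52 = 126/5.

126/5


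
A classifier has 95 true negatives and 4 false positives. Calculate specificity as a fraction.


Specificity = TN / (TN + FP) = 95 / 99 = 95/99.

95/99


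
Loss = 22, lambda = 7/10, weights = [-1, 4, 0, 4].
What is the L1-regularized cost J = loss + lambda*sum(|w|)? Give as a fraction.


L1 norm = sum(|w|) = 9. J = 22 + 7/10 * 9 = 283/10.

283/10


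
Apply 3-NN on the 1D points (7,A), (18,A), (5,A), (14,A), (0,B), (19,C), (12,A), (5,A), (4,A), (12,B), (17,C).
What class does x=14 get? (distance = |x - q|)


Distances: |7-14|=7, |18-14|=4, |5-14|=9, |14-14|=0, |0-14|=14, |19-14|=5, |12-14|=2, |5-14|=9, |4-14|=10, |12-14|=2, |17-14|=3. 3 nearest: (14,A), (12,A), (12,B). Counts: {'A': 2, 'B': 1}. Majority class: A.

A


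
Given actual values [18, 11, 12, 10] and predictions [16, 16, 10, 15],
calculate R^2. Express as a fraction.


Mean(y) = 51/4. SS_res = 58. SS_tot = 155/4. R^2 = 1 - 58/(155/4) = -77/155.

-77/155


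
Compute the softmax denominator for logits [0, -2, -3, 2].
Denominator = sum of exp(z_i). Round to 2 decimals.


Denom = e^0=1.0000 + e^-2=0.1353 + e^-3=0.0498 + e^2=7.3891. Sum = 8.5742, which rounds to 8.57.

8.57


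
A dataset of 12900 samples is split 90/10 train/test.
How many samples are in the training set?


Test set = 12900 * 10% = 1290. Training set = 12900 - 1290 = 11610.

11610


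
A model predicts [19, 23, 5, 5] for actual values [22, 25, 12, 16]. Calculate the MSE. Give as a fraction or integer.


MSE = (1/4) * ((22-19)^2=9 + (25-23)^2=4 + (12-5)^2=49 + (16-5)^2=121). Sum = 183. MSE = 183/4.

183/4


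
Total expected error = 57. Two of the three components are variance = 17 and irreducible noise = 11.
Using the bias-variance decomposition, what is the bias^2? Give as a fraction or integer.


Total error = bias^2 + variance + irreducible noise. So bias^2 = 57 - 17 - 11 = 29.

29


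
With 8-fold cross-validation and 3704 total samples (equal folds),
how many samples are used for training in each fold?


Each validation fold has 3704/8 = 463 samples. Training set = 3704 - 463 = 3241.

3241


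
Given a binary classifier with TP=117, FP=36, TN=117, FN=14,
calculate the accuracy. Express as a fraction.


Accuracy = (TP + TN) / (TP + TN + FP + FN) = (117 + 117) / 284 = 117/142.

117/142


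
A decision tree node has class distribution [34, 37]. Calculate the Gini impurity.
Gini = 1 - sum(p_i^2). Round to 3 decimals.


Total = 71. Proportions: 34/71, 37/71. sum(p_i^2) = 0.5009. Gini = 1 - 0.5009 = 0.4991, which rounds to 0.499.

0.499


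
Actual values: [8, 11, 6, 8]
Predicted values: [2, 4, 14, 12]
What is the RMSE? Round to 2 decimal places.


MSE = 41.2500. RMSE = sqrt(41.2500) = 6.42.

6.42


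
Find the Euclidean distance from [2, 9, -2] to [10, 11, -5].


d = sqrt(sum of squared differences). (2-10)^2=64, (9-11)^2=4, (-2--5)^2=9. Sum = 77.

sqrt(77)


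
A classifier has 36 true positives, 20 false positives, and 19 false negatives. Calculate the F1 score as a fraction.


Precision = 36/56 = 9/14. Recall = 36/55 = 36/55. F1 = 2*P*R/(P+R) = 24/37.

24/37


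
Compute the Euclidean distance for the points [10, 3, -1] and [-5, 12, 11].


d = sqrt(sum of squared differences). (10--5)^2=225, (3-12)^2=81, (-1-11)^2=144. Sum = 450.

sqrt(450)


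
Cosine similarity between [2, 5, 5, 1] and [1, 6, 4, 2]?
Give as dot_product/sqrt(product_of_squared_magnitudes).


dot = 54. |a|^2 = 55, |b|^2 = 57. cos = 54/sqrt(3135).

54/sqrt(3135)


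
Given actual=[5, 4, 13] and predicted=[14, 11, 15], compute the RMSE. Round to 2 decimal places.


MSE = 44.6667. RMSE = sqrt(44.6667) = 6.68.

6.68


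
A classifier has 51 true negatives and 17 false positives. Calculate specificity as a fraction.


Specificity = TN / (TN + FP) = 51 / 68 = 3/4.

3/4


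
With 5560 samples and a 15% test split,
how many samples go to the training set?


Test set = 5560 * 15% = 834. Training set = 5560 - 834 = 4726.

4726


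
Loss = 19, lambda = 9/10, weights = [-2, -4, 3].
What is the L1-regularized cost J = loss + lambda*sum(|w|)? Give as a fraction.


L1 norm = sum(|w|) = 9. J = 19 + 9/10 * 9 = 271/10.

271/10


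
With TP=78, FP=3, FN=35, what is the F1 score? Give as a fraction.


Precision = 78/81 = 26/27. Recall = 78/113 = 78/113. F1 = 2*P*R/(P+R) = 78/97.

78/97


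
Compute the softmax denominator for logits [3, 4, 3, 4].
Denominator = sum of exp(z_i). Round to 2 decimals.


Denom = e^3=20.0855 + e^4=54.5982 + e^3=20.0855 + e^4=54.5982. Sum = 149.3674, which rounds to 149.37.

149.37


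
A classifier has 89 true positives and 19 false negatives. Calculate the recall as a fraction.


Recall = TP / (TP + FN) = 89 / 108 = 89/108.

89/108


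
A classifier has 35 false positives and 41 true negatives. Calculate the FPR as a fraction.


FPR = FP / (FP + TN) = 35 / 76 = 35/76.

35/76


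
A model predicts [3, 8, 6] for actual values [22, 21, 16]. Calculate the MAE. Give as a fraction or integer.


MAE = (1/3) * (|22-3|=19 + |21-8|=13 + |16-6|=10). Sum = 42. MAE = 14.

14


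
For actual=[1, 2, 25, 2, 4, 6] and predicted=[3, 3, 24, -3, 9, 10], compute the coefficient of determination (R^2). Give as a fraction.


Mean(y) = 20/3. SS_res = 72. SS_tot = 1258/3. R^2 = 1 - 72/(1258/3) = 521/629.

521/629


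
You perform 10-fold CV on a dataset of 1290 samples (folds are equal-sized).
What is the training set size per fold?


Each validation fold has 1290/10 = 129 samples. Training set = 1290 - 129 = 1161.

1161


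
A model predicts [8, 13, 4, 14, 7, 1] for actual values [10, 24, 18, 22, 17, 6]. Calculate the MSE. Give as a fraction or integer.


MSE = (1/6) * ((10-8)^2=4 + (24-13)^2=121 + (18-4)^2=196 + (22-14)^2=64 + (17-7)^2=100 + (6-1)^2=25). Sum = 510. MSE = 85.

85


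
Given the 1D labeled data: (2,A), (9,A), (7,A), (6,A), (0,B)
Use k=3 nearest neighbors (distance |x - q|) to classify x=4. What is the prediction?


Distances: |2-4|=2, |9-4|=5, |7-4|=3, |6-4|=2, |0-4|=4. 3 nearest: (2,A), (6,A), (7,A). Counts: {'A': 3}. Majority class: A.

A


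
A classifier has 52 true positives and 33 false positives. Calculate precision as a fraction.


Precision = TP / (TP + FP) = 52 / 85 = 52/85.

52/85


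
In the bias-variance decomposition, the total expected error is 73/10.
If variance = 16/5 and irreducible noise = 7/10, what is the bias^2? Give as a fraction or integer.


Total error = bias^2 + variance + irreducible noise. So bias^2 = 73/10 - 16/5 - 7/10 = 17/5.

17/5


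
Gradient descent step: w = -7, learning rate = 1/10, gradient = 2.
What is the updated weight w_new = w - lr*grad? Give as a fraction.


w_new = -7 - 1/10 * 2 = -7 - 1/5 = -36/5.

-36/5


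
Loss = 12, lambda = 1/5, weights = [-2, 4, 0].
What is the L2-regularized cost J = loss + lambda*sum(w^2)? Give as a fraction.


L2 sq norm = sum(w^2) = 20. J = 12 + 1/5 * 20 = 16.

16


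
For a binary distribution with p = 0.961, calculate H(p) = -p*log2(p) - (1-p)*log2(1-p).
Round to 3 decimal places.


H = -0.961*log2(0.961) - 0.039*log2(0.039) = 0.238.

0.238


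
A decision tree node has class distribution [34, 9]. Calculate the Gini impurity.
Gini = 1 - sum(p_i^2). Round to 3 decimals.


Total = 43. Proportions: 34/43, 9/43. sum(p_i^2) = 0.6690. Gini = 1 - 0.6690 = 0.3310, which rounds to 0.331.

0.331


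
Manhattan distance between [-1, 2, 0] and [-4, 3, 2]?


d = sum of absolute differences: |-1--4|=3 + |2-3|=1 + |0-2|=2 = 6.

6


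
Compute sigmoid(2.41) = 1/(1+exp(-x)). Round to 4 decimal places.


sigma(2.41) = 1/(1+e^(-2.41)) = 1/(1+0.089815) = 1/1.089815 = 0.9176.

0.9176


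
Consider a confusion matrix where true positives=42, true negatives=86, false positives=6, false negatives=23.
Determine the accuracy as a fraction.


Accuracy = (TP + TN) / (TP + TN + FP + FN) = (42 + 86) / 157 = 128/157.

128/157


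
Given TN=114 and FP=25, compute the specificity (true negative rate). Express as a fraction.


Specificity = TN / (TN + FP) = 114 / 139 = 114/139.

114/139


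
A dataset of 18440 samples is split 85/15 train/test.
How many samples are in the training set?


Test set = 18440 * 15% = 2766. Training set = 18440 - 2766 = 15674.

15674


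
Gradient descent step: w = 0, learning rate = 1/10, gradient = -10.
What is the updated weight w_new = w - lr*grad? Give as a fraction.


w_new = 0 - 1/10 * -10 = 0 - -1 = 1.

1


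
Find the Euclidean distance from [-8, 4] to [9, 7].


d = sqrt(sum of squared differences). (-8-9)^2=289, (4-7)^2=9. Sum = 298.

sqrt(298)


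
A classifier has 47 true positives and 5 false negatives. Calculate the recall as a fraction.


Recall = TP / (TP + FN) = 47 / 52 = 47/52.

47/52


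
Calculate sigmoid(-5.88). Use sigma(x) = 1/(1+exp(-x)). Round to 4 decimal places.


sigma(-5.88) = 1/(1+e^(5.88)) = 1/(1+357.809242) = 1/358.809242 = 0.0028.

0.0028


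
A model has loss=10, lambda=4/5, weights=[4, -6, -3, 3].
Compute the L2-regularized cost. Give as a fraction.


L2 sq norm = sum(w^2) = 70. J = 10 + 4/5 * 70 = 66.

66


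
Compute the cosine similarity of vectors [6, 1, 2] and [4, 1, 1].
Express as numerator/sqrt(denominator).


dot = 27. |a|^2 = 41, |b|^2 = 18. cos = 27/sqrt(738).

27/sqrt(738)


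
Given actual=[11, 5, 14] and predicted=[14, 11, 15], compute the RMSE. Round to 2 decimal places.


MSE = 15.3333. RMSE = sqrt(15.3333) = 3.92.

3.92


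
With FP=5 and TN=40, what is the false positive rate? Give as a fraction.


FPR = FP / (FP + TN) = 5 / 45 = 1/9.

1/9


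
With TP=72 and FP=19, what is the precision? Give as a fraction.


Precision = TP / (TP + FP) = 72 / 91 = 72/91.

72/91


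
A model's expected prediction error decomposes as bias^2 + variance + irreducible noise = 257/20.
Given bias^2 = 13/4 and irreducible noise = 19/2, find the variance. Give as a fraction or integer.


Total error = bias^2 + variance + irreducible noise. So variance = 257/20 - 13/4 - 19/2 = 1/10.

1/10


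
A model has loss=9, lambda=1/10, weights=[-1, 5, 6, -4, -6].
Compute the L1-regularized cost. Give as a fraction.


L1 norm = sum(|w|) = 22. J = 9 + 1/10 * 22 = 56/5.

56/5


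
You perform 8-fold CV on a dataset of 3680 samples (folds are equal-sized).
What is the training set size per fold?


Each validation fold has 3680/8 = 460 samples. Training set = 3680 - 460 = 3220.

3220


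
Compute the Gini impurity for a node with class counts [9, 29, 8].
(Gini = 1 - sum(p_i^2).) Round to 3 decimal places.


Total = 46. Proportions: 9/46, 29/46, 8/46. sum(p_i^2) = 0.4660. Gini = 1 - 0.4660 = 0.5340, which rounds to 0.534.

0.534


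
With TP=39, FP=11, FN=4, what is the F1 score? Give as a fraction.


Precision = 39/50 = 39/50. Recall = 39/43 = 39/43. F1 = 2*P*R/(P+R) = 26/31.

26/31


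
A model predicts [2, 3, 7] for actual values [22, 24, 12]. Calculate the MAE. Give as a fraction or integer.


MAE = (1/3) * (|22-2|=20 + |24-3|=21 + |12-7|=5). Sum = 46. MAE = 46/3.

46/3


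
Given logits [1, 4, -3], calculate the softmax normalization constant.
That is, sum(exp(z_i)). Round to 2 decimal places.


Denom = e^1=2.7183 + e^4=54.5982 + e^-3=0.0498. Sum = 57.3663, which rounds to 57.37.

57.37


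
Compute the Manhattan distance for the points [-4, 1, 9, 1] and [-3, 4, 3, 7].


d = sum of absolute differences: |-4--3|=1 + |1-4|=3 + |9-3|=6 + |1-7|=6 = 16.

16


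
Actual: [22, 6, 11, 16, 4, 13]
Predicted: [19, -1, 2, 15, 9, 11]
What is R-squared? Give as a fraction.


Mean(y) = 12. SS_res = 169. SS_tot = 218. R^2 = 1 - 169/(218) = 49/218.

49/218


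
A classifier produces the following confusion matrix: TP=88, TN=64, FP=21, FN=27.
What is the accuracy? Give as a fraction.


Accuracy = (TP + TN) / (TP + TN + FP + FN) = (88 + 64) / 200 = 19/25.

19/25


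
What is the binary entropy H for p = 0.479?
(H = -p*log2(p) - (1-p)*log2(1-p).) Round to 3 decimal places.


H = -0.479*log2(0.479) - 0.521*log2(0.521) = 0.999.

0.999


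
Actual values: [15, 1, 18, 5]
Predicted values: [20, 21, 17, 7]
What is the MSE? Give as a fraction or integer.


MSE = (1/4) * ((15-20)^2=25 + (1-21)^2=400 + (18-17)^2=1 + (5-7)^2=4). Sum = 430. MSE = 215/2.

215/2


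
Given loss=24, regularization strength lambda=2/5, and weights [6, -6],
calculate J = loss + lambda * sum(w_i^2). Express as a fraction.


L2 sq norm = sum(w^2) = 72. J = 24 + 2/5 * 72 = 264/5.

264/5


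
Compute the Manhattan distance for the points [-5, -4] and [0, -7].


d = sum of absolute differences: |-5-0|=5 + |-4--7|=3 = 8.

8


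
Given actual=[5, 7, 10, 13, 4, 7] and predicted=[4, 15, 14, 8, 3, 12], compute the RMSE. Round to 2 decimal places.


MSE = 22.0000. RMSE = sqrt(22.0000) = 4.69.

4.69


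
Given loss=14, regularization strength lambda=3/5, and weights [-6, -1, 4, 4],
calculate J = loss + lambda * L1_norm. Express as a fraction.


L1 norm = sum(|w|) = 15. J = 14 + 3/5 * 15 = 23.

23


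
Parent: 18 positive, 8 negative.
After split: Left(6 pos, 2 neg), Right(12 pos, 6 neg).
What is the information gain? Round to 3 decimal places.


H(parent) = 0.8905. H(left) = 0.8113, H(right) = 0.9183. Weighted = (8/26)*0.8113 + (18/26)*0.9183 = 0.8854. IG = 0.8905 - 0.8854 = 0.0051, which rounds to 0.005.

0.005


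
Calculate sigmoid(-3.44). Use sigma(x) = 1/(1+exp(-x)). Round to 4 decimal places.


sigma(-3.44) = 1/(1+e^(3.44)) = 1/(1+31.186958) = 1/32.186958 = 0.0311.

0.0311


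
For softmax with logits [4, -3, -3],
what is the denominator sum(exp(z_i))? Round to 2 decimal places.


Denom = e^4=54.5982 + e^-3=0.0498 + e^-3=0.0498. Sum = 54.6978, which rounds to 54.70.

54.70


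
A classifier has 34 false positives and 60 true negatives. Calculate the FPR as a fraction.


FPR = FP / (FP + TN) = 34 / 94 = 17/47.

17/47


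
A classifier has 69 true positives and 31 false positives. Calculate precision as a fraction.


Precision = TP / (TP + FP) = 69 / 100 = 69/100.

69/100


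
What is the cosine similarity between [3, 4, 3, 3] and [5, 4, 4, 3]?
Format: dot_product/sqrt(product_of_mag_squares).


dot = 52. |a|^2 = 43, |b|^2 = 66. cos = 52/sqrt(2838).

52/sqrt(2838)


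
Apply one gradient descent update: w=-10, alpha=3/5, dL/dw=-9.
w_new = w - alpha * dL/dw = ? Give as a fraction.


w_new = -10 - 3/5 * -9 = -10 - -27/5 = -23/5.

-23/5


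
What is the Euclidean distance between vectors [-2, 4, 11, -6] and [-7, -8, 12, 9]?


d = sqrt(sum of squared differences). (-2--7)^2=25, (4--8)^2=144, (11-12)^2=1, (-6-9)^2=225. Sum = 395.

sqrt(395)


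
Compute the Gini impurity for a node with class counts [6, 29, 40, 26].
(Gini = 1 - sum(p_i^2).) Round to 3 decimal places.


Total = 101. Proportions: 6/101, 29/101, 40/101, 26/101. sum(p_i^2) = 0.3091. Gini = 1 - 0.3091 = 0.6909, which rounds to 0.691.

0.691


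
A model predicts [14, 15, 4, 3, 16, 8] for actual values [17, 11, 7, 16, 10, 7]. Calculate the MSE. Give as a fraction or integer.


MSE = (1/6) * ((17-14)^2=9 + (11-15)^2=16 + (7-4)^2=9 + (16-3)^2=169 + (10-16)^2=36 + (7-8)^2=1). Sum = 240. MSE = 40.

40


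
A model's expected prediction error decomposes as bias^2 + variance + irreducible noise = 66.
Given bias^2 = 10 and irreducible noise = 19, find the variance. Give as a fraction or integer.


Total error = bias^2 + variance + irreducible noise. So variance = 66 - 10 - 19 = 37.

37


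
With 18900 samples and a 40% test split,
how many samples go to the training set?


Test set = 18900 * 40% = 7560. Training set = 18900 - 7560 = 11340.

11340


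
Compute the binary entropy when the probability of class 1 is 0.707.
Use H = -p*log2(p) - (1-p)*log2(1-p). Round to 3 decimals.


H = -0.707*log2(0.707) - 0.293*log2(0.293) = 0.873.

0.873


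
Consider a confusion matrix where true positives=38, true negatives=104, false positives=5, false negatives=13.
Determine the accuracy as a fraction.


Accuracy = (TP + TN) / (TP + TN + FP + FN) = (38 + 104) / 160 = 71/80.

71/80


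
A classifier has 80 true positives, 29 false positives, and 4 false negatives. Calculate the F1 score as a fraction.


Precision = 80/109 = 80/109. Recall = 80/84 = 20/21. F1 = 2*P*R/(P+R) = 160/193.

160/193


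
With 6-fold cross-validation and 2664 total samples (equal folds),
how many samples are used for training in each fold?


Each validation fold has 2664/6 = 444 samples. Training set = 2664 - 444 = 2220.

2220


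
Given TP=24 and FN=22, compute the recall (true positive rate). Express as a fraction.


Recall = TP / (TP + FN) = 24 / 46 = 12/23.

12/23


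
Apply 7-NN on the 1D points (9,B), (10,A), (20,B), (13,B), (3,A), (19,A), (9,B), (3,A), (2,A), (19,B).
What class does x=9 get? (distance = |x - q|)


Distances: |9-9|=0, |10-9|=1, |20-9|=11, |13-9|=4, |3-9|=6, |19-9|=10, |9-9|=0, |3-9|=6, |2-9|=7, |19-9|=10. 7 nearest: (9,B), (9,B), (10,A), (13,B), (3,A), (3,A), (2,A). Counts: {'B': 3, 'A': 4}. Majority class: A.

A


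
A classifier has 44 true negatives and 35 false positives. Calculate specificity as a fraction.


Specificity = TN / (TN + FP) = 44 / 79 = 44/79.

44/79


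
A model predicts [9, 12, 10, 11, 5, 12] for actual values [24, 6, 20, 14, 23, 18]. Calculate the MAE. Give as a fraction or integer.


MAE = (1/6) * (|24-9|=15 + |6-12|=6 + |20-10|=10 + |14-11|=3 + |23-5|=18 + |18-12|=6). Sum = 58. MAE = 29/3.

29/3


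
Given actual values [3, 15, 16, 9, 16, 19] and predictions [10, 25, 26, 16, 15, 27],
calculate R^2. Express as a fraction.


Mean(y) = 13. SS_res = 363. SS_tot = 174. R^2 = 1 - 363/(174) = -63/58.

-63/58


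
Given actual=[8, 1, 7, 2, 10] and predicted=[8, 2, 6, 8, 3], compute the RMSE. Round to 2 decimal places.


MSE = 17.4000. RMSE = sqrt(17.4000) = 4.17.

4.17


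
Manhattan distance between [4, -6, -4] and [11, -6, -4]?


d = sum of absolute differences: |4-11|=7 + |-6--6|=0 + |-4--4|=0 = 7.

7


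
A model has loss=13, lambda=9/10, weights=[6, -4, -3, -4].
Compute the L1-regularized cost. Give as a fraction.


L1 norm = sum(|w|) = 17. J = 13 + 9/10 * 17 = 283/10.

283/10


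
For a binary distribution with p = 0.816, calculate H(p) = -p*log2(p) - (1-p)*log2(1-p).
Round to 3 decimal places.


H = -0.816*log2(0.816) - 0.184*log2(0.184) = 0.689.

0.689


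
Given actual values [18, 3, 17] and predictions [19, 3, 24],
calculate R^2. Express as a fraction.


Mean(y) = 38/3. SS_res = 50. SS_tot = 422/3. R^2 = 1 - 50/(422/3) = 136/211.

136/211


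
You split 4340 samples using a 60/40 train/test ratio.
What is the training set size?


Test set = 4340 * 40% = 1736. Training set = 4340 - 1736 = 2604.

2604


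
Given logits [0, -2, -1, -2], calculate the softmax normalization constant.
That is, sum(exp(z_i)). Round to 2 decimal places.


Denom = e^0=1.0000 + e^-2=0.1353 + e^-1=0.3679 + e^-2=0.1353. Sum = 1.6385, which rounds to 1.64.

1.64


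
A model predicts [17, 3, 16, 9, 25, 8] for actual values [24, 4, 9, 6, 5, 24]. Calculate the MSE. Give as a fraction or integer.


MSE = (1/6) * ((24-17)^2=49 + (4-3)^2=1 + (9-16)^2=49 + (6-9)^2=9 + (5-25)^2=400 + (24-8)^2=256). Sum = 764. MSE = 382/3.

382/3


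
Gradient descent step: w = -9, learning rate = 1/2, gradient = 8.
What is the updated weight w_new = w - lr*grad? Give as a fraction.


w_new = -9 - 1/2 * 8 = -9 - 4 = -13.

-13


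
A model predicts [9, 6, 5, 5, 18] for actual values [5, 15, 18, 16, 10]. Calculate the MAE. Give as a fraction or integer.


MAE = (1/5) * (|5-9|=4 + |15-6|=9 + |18-5|=13 + |16-5|=11 + |10-18|=8). Sum = 45. MAE = 9.

9


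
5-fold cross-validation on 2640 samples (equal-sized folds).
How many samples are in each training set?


Each validation fold has 2640/5 = 528 samples. Training set = 2640 - 528 = 2112.

2112


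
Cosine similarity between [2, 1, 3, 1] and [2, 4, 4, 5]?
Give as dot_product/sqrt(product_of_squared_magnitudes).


dot = 25. |a|^2 = 15, |b|^2 = 61. cos = 25/sqrt(915).

25/sqrt(915)


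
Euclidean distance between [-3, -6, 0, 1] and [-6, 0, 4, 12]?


d = sqrt(sum of squared differences). (-3--6)^2=9, (-6-0)^2=36, (0-4)^2=16, (1-12)^2=121. Sum = 182.

sqrt(182)


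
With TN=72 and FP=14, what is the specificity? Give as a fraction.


Specificity = TN / (TN + FP) = 72 / 86 = 36/43.

36/43


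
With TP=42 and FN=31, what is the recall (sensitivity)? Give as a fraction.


Recall = TP / (TP + FN) = 42 / 73 = 42/73.

42/73


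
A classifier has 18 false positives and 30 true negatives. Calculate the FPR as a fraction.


FPR = FP / (FP + TN) = 18 / 48 = 3/8.

3/8


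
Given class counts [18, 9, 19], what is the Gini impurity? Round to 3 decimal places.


Total = 46. Proportions: 18/46, 9/46, 19/46. sum(p_i^2) = 0.3620. Gini = 1 - 0.3620 = 0.6380, which rounds to 0.638.

0.638


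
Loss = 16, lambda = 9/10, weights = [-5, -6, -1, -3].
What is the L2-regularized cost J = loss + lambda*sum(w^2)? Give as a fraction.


L2 sq norm = sum(w^2) = 71. J = 16 + 9/10 * 71 = 799/10.

799/10


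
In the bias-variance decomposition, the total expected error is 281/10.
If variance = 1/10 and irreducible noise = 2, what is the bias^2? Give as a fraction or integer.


Total error = bias^2 + variance + irreducible noise. So bias^2 = 281/10 - 1/10 - 2 = 26.

26


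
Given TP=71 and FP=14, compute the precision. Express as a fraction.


Precision = TP / (TP + FP) = 71 / 85 = 71/85.

71/85


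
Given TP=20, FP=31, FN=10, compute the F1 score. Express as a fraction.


Precision = 20/51 = 20/51. Recall = 20/30 = 2/3. F1 = 2*P*R/(P+R) = 40/81.

40/81


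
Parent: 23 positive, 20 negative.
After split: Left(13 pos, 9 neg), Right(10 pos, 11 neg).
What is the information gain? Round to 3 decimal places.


H(parent) = 0.9965. H(left) = 0.9760, H(right) = 0.9984. Weighted = (22/43)*0.9760 + (21/43)*0.9984 = 0.9869. IG = 0.9965 - 0.9869 = 0.0096, which rounds to 0.010.

0.010


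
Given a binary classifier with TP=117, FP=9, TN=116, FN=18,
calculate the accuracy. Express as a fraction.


Accuracy = (TP + TN) / (TP + TN + FP + FN) = (117 + 116) / 260 = 233/260.

233/260


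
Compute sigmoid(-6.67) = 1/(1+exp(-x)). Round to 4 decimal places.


sigma(-6.67) = 1/(1+e^(6.67)) = 1/(1+788.395604) = 1/789.395604 = 0.0013.

0.0013


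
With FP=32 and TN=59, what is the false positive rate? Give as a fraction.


FPR = FP / (FP + TN) = 32 / 91 = 32/91.

32/91


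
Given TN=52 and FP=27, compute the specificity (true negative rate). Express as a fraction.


Specificity = TN / (TN + FP) = 52 / 79 = 52/79.

52/79


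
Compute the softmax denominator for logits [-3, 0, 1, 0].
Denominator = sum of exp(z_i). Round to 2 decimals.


Denom = e^-3=0.0498 + e^0=1.0000 + e^1=2.7183 + e^0=1.0000. Sum = 4.7681, which rounds to 4.77.

4.77


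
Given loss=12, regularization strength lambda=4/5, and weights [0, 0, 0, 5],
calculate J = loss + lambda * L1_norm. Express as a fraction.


L1 norm = sum(|w|) = 5. J = 12 + 4/5 * 5 = 16.

16


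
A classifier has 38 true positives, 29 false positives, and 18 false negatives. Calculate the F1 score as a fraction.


Precision = 38/67 = 38/67. Recall = 38/56 = 19/28. F1 = 2*P*R/(P+R) = 76/123.

76/123


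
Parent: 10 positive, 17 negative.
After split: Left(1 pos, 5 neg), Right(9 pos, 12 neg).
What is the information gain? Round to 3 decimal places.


H(parent) = 0.9510. H(left) = 0.6500, H(right) = 0.9852. Weighted = (6/27)*0.6500 + (21/27)*0.9852 = 0.9107. IG = 0.9510 - 0.9107 = 0.0403, which rounds to 0.040.

0.040


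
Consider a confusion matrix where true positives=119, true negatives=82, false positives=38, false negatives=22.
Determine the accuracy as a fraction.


Accuracy = (TP + TN) / (TP + TN + FP + FN) = (119 + 82) / 261 = 67/87.

67/87


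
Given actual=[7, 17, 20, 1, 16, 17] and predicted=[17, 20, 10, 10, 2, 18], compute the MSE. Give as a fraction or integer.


MSE = (1/6) * ((7-17)^2=100 + (17-20)^2=9 + (20-10)^2=100 + (1-10)^2=81 + (16-2)^2=196 + (17-18)^2=1). Sum = 487. MSE = 487/6.

487/6
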